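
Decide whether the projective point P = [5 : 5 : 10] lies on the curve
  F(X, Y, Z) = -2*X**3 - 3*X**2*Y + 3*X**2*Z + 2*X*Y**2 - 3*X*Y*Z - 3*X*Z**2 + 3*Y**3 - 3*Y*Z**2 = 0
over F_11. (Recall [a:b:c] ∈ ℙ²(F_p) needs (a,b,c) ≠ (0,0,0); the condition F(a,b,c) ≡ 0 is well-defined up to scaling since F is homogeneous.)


F(5,5,10) ≡ 3 (mod 11); P is NOT on the curve.

Evaluate F(5, 5, 10) term-by-term (mod 11).
  -2*X**3 ↦ -2·125·1·1 = -250
  -3*X**2*Y ↦ -3·25·5·1 = -375
  3*X**2*Z ↦ 3·25·1·10 = 750
  2*X*Y**2 ↦ 2·5·25·1 = 250
  -3*X*Y*Z ↦ -3·5·5·10 = -750
  -3*X*Z**2 ↦ -3·5·1·100 = -1500
  3*Y**3 ↦ 3·1·125·1 = 375
  -3*Y*Z**2 ↦ -3·1·5·100 = -1500
Sum: F(5, 5, 10) = (-250) + (-375) + (750) + (250) + (-750) + (-1500) + (375) + (-1500) = -3000.
Reducing mod 11: -3000 ≡ 3 (mod 11).
Since F(a, b, c) ≡ 3 ≠ 0 (mod 11), P does NOT lie on the curve.


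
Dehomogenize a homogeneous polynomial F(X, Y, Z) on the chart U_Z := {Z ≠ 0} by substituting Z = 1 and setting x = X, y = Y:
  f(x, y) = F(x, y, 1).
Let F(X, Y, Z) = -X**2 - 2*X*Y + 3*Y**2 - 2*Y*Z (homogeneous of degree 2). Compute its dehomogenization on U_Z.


f(x, y) = -x**2 - 2*x*y + 3*y**2 - 2*y

On U_Z we set Z = 1. Each monomial c·X^i·Y^j·Z^k in F becomes c·x^i·y^j·1^k = c·x^i·y^j.
Substituting Z = 1: F(X, Y, 1) = -x**2 - 2*x*y + 3*y**2 - 2*y.
Note: deg(f) ≤ deg(F) = 2; strict inequality happens when F is divisible by Z (lost terms).


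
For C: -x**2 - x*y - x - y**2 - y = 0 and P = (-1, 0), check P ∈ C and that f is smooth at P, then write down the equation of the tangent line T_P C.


Tangent line at P: x + 1 = 0.

Step 1: f(-1, 0) = 0, so P lies on C.
Step 2: partial derivatives
  f_x(x, y) = -2*x - y - 1, f_y(x, y) = -x - 2*y - 1.
  f_x(P) = 1, f_y(P) = 0 (gradient nonzero, so P is smooth).
Step 3: tangent line at P: 1·(x − -1) + 0·(y − 0) = 0.
Expanding: x + 1 = 0.


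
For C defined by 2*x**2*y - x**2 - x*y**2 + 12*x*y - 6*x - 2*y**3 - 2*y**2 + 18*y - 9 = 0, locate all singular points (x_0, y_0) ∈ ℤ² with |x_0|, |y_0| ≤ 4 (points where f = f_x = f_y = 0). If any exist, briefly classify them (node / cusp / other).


Singular points: {(-3, 0)}; classification: node.

Compute partial derivatives:
  f_x = 4*x*y - 2*x - y**2 + 12*y - 6.
  f_y = 2*x**2 - 2*x*y + 12*x - 6*y**2 - 4*y + 18.
Scan x_0 ∈ {−4, ..., 4}. For each x_0, f_y(x_0, y) is a polynomial in y; find its integer roots y ∈ {−4, ..., 4}, then test f_x and f at those candidates.
  x = -4: f_y(-4, y) = -6*y**2 + 4*y + 2; vanishes at y ∈ {1}. (-4, 1): f_x = -3 ≠ 0.
  x = -3: f_y(-3, y) = -6*y**2 + 2*y; vanishes at y ∈ {0}. (-3, 0): f_x = 0, f = 0 — SINGULAR.
  x = -2: f_y(-2, y) = 2 - 6*y**2; no integer root y with |y| ≤ 4.
  x = -1: f_y(-1, y) = -6*y**2 - 2*y + 8; vanishes at y ∈ {1}. (-1, 1): f_x = 3 ≠ 0.
  x = 0: f_y(0, y) = -6*y**2 - 4*y + 18; no integer root y with |y| ≤ 4.
  x = 1: f_y(1, y) = -6*y**2 - 6*y + 32; no integer root y with |y| ≤ 4.
  x = 2: f_y(2, y) = -6*y**2 - 8*y + 50; no integer root y with |y| ≤ 4.
  x = 3: f_y(3, y) = -6*y**2 - 10*y + 72; no integer root y with |y| ≤ 4.
  x = 4: f_y(4, y) = -6*y**2 - 12*y + 98; no integer root y with |y| ≤ 4.
Only singular point on the grid: (-3, 0).
Classify: substitute x = -3 + u, y = 0 + v and expand: f = 2*u**2*v - u**2 - u*v**2 - 2*v**3 + v**2.
No constant or linear terms (consistent with a singular point). Quadratic part: -u**2 + v**2. Cubic part: 2*u**2*v - u*v**2 - 2*v**3.
The quadratic part v**2 - u**2 = (v − u)(v + u) splits into two distinct linear factors, so there are two distinct tangent lines y − 0 = ±(x − -3) — this is a node (ordinary double point).
Classification: node.


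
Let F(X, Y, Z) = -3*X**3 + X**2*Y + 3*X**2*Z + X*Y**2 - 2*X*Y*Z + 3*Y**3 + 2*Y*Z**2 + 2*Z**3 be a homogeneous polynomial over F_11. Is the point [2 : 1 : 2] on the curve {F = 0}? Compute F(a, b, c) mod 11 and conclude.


F(2,1,2) ≡ 3 (mod 11); P is NOT on the curve.

Evaluate F(2, 1, 2) term-by-term (mod 11).
  -3*X**3 ↦ -3·8·1·1 = -24
  X**2*Y ↦ 1·4·1·1 = 4
  3*X**2*Z ↦ 3·4·1·2 = 24
  X*Y**2 ↦ 1·2·1·1 = 2
  -2*X*Y*Z ↦ -2·2·1·2 = -8
  3*Y**3 ↦ 3·1·1·1 = 3
  2*Y*Z**2 ↦ 2·1·1·4 = 8
  2*Z**3 ↦ 2·1·1·8 = 16
Sum: F(2, 1, 2) = (-24) + (4) + (24) + (2) + (-8) + (3) + (8) + (16) = 25.
Reducing mod 11: 25 ≡ 3 (mod 11).
Since F(a, b, c) ≡ 3 ≠ 0 (mod 11), P does NOT lie on the curve.


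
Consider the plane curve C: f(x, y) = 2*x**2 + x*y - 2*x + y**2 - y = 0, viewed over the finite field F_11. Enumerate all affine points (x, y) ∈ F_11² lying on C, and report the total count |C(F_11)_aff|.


Affine F_11-points: {(0, 0), (0, 1), (1, 0), (3, 10), (4, 9), (4, 10), (6, 1), (6, 5), (9, 5), (9, 9)}; count = 10.

For each of the 121 pairs (x, y) ∈ F_11², evaluate f(x, y) mod 11. Record the zeros.
  x = 0: [0↦0, 1↦0, 2↦2, 3↦6, 4↦1, 5↦9, 6↦8, 7↦9, 8↦1, 9↦6, 10↦2]  zeros at y ∈ {0, 1}
  x = 1: [0↦0, 1↦1, 2↦4, 3↦9, 4↦5, 5↦3, 6↦3, 7↦5, 8↦9, 9↦4, 10↦1]  zeros at y ∈ {0}
  x = 2: [0↦4, 1↦6, 2↦10, 3↦5, 4↦2, 5↦1, 6↦2, 7↦5, 8↦10, 9↦6, 10↦4]  zeros at y ∈ ∅
  x = 3: [0↦1, 1↦4, 2↦9, 3↦5, 4↦3, 5↦3, 6↦5, 7↦9, 8↦4, 9↦1, 10↦0]  zeros at y ∈ {10}
  x = 4: [0↦2, 1↦6, 2↦1, 3↦9, 4↦8, 5↦9, 6↦1, 7↦6, 8↦2, 9↦0, 10↦0]  zeros at y ∈ {9, 10}
  x = 5: [0↦7, 1↦1, 2↦8, 3↦6, 4↦6, 5↦8, 6↦1, 7↦7, 8↦4, 9↦3, 10↦4]  zeros at y ∈ ∅
  x = 6: [0↦5, 1↦0, 2↦8, 3↦7, 4↦8, 5↦0, 6↦5, 7↦1, 8↦10, 9↦10, 10↦1]  zeros at y ∈ {1, 5}
  x = 7: [0↦7, 1↦3, 2↦1, 3↦1, 4↦3, 5↦7, 6↦2, 7↦10, 8↦9, 9↦10, 10↦2]  zeros at y ∈ ∅
  x = 8: [0↦2, 1↦10, 2↦9, 3↦10, 4↦2, 5↦7, 6↦3, 7↦1, 8↦1, 9↦3, 10↦7]  zeros at y ∈ ∅
  x = 9: [0↦1, 1↦10, 2↦10, 3↦1, 4↦5, 5↦0, 6↦8, 7↦7, 8↦8, 9↦0, 10↦5]  zeros at y ∈ {5, 9}
  x = 10: [0↦4, 1↦3, 2↦4, 3↦7, 4↦1, 5↦8, 6↦6, 7↦6, 8↦8, 9↦1, 10↦7]  zeros at y ∈ ∅
Collecting zeros: affine points = {(0, 0), (0, 1), (1, 0), (3, 10), (4, 9), (4, 10), (6, 1), (6, 5), (9, 5), (9, 9)}.
Total count |C(F_11)_aff| = 10.


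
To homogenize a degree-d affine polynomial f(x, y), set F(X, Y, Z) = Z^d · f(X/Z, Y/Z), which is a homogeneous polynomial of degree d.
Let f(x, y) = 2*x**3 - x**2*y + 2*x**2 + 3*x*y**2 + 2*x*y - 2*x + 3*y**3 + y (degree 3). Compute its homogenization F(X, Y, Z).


F(X, Y, Z) = 2*X**3 - X**2*Y + 2*X**2*Z + 3*X*Y**2 + 2*X*Y*Z - 2*X*Z**2 + 3*Y**3 + Y*Z**2

deg(f) = 3.
Substitute x = X/Z, y = Y/Z into f, then multiply by Z^3.
  monomial 2·x^3·y^0 ↦ 2·X^3·Y^0·Z^0.
  monomial -1·x^2·y^1 ↦ -1·X^2·Y^1·Z^0.
  monomial 2·x^2·y^0 ↦ 2·X^2·Y^0·Z^1.
  monomial 3·x^1·y^2 ↦ 3·X^1·Y^2·Z^0.
  monomial 2·x^1·y^1 ↦ 2·X^1·Y^1·Z^1.
  monomial -2·x^1·y^0 ↦ -2·X^1·Y^0·Z^2.
  monomial 3·x^0·y^3 ↦ 3·X^0·Y^3·Z^0.
  monomial 1·x^0·y^1 ↦ 1·X^0·Y^1·Z^2.
Collecting: F(X, Y, Z) = 2*X**3 - X**2*Y + 2*X**2*Z + 3*X*Y**2 + 2*X*Y*Z - 2*X*Z**2 + 3*Y**3 + Y*Z**2.


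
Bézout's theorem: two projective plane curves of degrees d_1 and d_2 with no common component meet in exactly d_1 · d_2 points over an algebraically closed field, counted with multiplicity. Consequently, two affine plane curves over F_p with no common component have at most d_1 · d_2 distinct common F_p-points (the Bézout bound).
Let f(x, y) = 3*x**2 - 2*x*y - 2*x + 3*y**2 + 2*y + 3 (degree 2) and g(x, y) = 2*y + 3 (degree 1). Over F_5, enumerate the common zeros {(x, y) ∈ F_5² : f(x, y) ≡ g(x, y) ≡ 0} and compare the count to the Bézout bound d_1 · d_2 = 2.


Common zeros: {(4, 1)}; count = 1; Bézout bound = 2.

deg(f) = 2, deg(g) = 1, so Bézout bound = 2.
Scan x ∈ F_5. For each x, list the y ∈ F_5 with f(x, y) ≡ 0 and those with g(x, y) ≡ 0 (mod 5); the common zeros in that column are the intersection.
  x = 0: f ≡ 0 at y ∈ ∅; g ≡ 0 at y ∈ {1}; common: ∅.
  x = 1: f ≡ 0 at y ∈ ∅; g ≡ 0 at y ∈ {1}; common: ∅.
  x = 2: f ≡ 0 at y ∈ ∅; g ≡ 0 at y ∈ {1}; common: ∅.
  x = 3: f ≡ 0 at y ∈ ∅; g ≡ 0 at y ∈ {1}; common: ∅.
  x = 4: f ≡ 0 at y ∈ {1}; g ≡ 0 at y ∈ {1}; common: {1}.
Collecting: common zeros = {(4, 1)}, so the count is 1.
Comparison with the Bézout bound: 1 ≤ 2 = deg(f)·deg(g), as expected for curves with no common component (the affine F_5-count falls short of the bound because intersections may lie at infinity, over extension fields, or carry multiplicity).


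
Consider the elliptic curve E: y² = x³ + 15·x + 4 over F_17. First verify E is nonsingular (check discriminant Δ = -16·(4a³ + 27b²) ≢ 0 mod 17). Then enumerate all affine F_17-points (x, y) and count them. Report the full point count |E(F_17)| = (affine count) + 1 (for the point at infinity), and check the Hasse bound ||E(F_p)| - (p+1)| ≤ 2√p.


Affine points = {(0, 2), (0, 15), (2, 5), (2, 12), (3, 5), (3, 12), (4, 3), (4, 14), (5, 0), (6, 2), (6, 15), (9, 1), (9, 16), (10, 7), (10, 10), (11, 2), (11, 15), (12, 5), (12, 12), (13, 4), (13, 13), (14, 0), (15, 0)}; affine count = 23; |E(F_17)| = 24.

Discriminant check: Δ ∝ 4a³ + 27b² = 4·15³ + 27·4² = 4·3375 + 27·16 ≡ 9 (mod 17). Nonzero ⇒ E is nonsingular.
For each x ∈ F_17, compute rhs = x³ + 15·x + 4 mod 17, then count y ∈ F_17 with y² ≡ rhs.
  x = 0: rhs = 4, matching y values: 2, 15 (2 points).
  x = 1: rhs = 3, matching y values: none (0 points).
  x = 2: rhs = 8, matching y values: 5, 12 (2 points).
  x = 3: rhs = 8, matching y values: 5, 12 (2 points).
  x = 4: rhs = 9, matching y values: 3, 14 (2 points).
  x = 5: rhs = 0, matching y values: 0 (1 points).
  x = 6: rhs = 4, matching y values: 2, 15 (2 points).
  x = 7: rhs = 10, matching y values: none (0 points).
  x = 8: rhs = 7, matching y values: none (0 points).
  x = 9: rhs = 1, matching y values: 1, 16 (2 points).
  x = 10: rhs = 15, matching y values: 7, 10 (2 points).
  x = 11: rhs = 4, matching y values: 2, 15 (2 points).
  x = 12: rhs = 8, matching y values: 5, 12 (2 points).
  x = 13: rhs = 16, matching y values: 4, 13 (2 points).
  x = 14: rhs = 0, matching y values: 0 (1 points).
  x = 15: rhs = 0, matching y values: 0 (1 points).
  x = 16: rhs = 5, matching y values: none (0 points).
Total affine count: 23.
Full point count |E(F_17)| = 23 + 1 = 24.
Hasse bound: |24 − (17+1)| = |6| = 6 ≤ 2√17 ≈ 8.2462 ✓.


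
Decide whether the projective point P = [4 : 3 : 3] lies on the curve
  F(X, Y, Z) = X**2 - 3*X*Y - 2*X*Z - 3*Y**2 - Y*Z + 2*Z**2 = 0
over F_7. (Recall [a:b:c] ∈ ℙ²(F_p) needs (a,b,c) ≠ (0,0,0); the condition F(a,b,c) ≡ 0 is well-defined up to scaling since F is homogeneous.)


F(4,3,3) ≡ 1 (mod 7); P is NOT on the curve.

Evaluate F(4, 3, 3) term-by-term (mod 7).
  X**2 ↦ 1·16·1·1 = 16
  -3*X*Y ↦ -3·4·3·1 = -36
  -2*X*Z ↦ -2·4·1·3 = -24
  -3*Y**2 ↦ -3·1·9·1 = -27
  -Y*Z ↦ -1·1·3·3 = -9
  2*Z**2 ↦ 2·1·1·9 = 18
Sum: F(4, 3, 3) = (16) + (-36) + (-24) + (-27) + (-9) + (18) = -62.
Reducing mod 7: -62 ≡ 1 (mod 7).
Since F(a, b, c) ≡ 1 ≠ 0 (mod 7), P does NOT lie on the curve.


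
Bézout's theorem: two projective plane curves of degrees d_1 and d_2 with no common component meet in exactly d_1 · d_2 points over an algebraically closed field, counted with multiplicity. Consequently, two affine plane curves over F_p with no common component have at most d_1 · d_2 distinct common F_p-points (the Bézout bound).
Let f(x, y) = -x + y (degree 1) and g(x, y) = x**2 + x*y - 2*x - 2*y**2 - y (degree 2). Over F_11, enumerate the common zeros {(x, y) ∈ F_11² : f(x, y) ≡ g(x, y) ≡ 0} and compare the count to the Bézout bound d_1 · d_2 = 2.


Common zeros: {(0, 0)}; count = 1; Bézout bound = 2.

deg(f) = 1, deg(g) = 2, so Bézout bound = 2.
Scan x ∈ F_11. For each x, list the y ∈ F_11 with f(x, y) ≡ 0 and those with g(x, y) ≡ 0 (mod 11); the common zeros in that column are the intersection.
  x = 0: f ≡ 0 at y ∈ {0}; g ≡ 0 at y ∈ {0, 5}; common: {0}.
  x = 1: f ≡ 0 at y ∈ {1}; g ≡ 0 at y ∈ {4, 7}; common: ∅.
  x = 2: f ≡ 0 at y ∈ {2}; g ≡ 0 at y ∈ {0, 6}; common: ∅.
  x = 3: f ≡ 0 at y ∈ {3}; g ≡ 0 at y ∈ ∅; common: ∅.
  x = 4: f ≡ 0 at y ∈ {4}; g ≡ 0 at y ∈ ∅; common: ∅.
  x = 5: f ≡ 0 at y ∈ {5}; g ≡ 0 at y ∈ {6, 7}; common: ∅.
  x = 6: f ≡ 0 at y ∈ {6}; g ≡ 0 at y ∈ ∅; common: ∅.
  x = 7: f ≡ 0 at y ∈ {7}; g ≡ 0 at y ∈ ∅; common: ∅.
  x = 8: f ≡ 0 at y ∈ {8}; g ≡ 0 at y ∈ {4, 5}; common: ∅.
  x = 9: f ≡ 0 at y ∈ {9}; g ≡ 0 at y ∈ ∅; common: ∅.
  x = 10: f ≡ 0 at y ∈ {10}; g ≡ 0 at y ∈ ∅; common: ∅.
Collecting: common zeros = {(0, 0)}, so the count is 1.
Comparison with the Bézout bound: 1 ≤ 2 = deg(f)·deg(g), as expected for curves with no common component (the affine F_11-count falls short of the bound because intersections may lie at infinity, over extension fields, or carry multiplicity).


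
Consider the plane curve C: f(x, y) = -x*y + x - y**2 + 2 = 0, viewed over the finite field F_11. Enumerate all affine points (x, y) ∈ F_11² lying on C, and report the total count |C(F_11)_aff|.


Affine F_11-points: {(2, 3), (2, 6), (5, 7), (5, 10), (8, 5), (8, 9), (9, 0), (9, 2), (10, 4), (10, 8)}; count = 10.

For each of the 121 pairs (x, y) ∈ F_11², evaluate f(x, y) mod 11. Record the zeros.
  x = 0: [0↦2, 1↦1, 2↦9, 3↦4, 4↦8, 5↦10, 6↦10, 7↦8, 8↦4, 9↦9, 10↦1]  zeros at y ∈ ∅
  x = 1: [0↦3, 1↦1, 2↦8, 3↦2, 4↦5, 5↦6, 6↦5, 7↦2, 8↦8, 9↦1, 10↦3]  zeros at y ∈ ∅
  x = 2: [0↦4, 1↦1, 2↦7, 3↦0, 4↦2, 5↦2, 6↦0, 7↦7, 8↦1, 9↦4, 10↦5]  zeros at y ∈ {3, 6}
  x = 3: [0↦5, 1↦1, 2↦6, 3↦9, 4↦10, 5↦9, 6↦6, 7↦1, 8↦5, 9↦7, 10↦7]  zeros at y ∈ ∅
  x = 4: [0↦6, 1↦1, 2↦5, 3↦7, 4↦7, 5↦5, 6↦1, 7↦6, 8↦9, 9↦10, 10↦9]  zeros at y ∈ ∅
  x = 5: [0↦7, 1↦1, 2↦4, 3↦5, 4↦4, 5↦1, 6↦7, 7↦0, 8↦2, 9↦2, 10↦0]  zeros at y ∈ {7, 10}
  x = 6: [0↦8, 1↦1, 2↦3, 3↦3, 4↦1, 5↦8, 6↦2, 7↦5, 8↦6, 9↦5, 10↦2]  zeros at y ∈ ∅
  x = 7: [0↦9, 1↦1, 2↦2, 3↦1, 4↦9, 5↦4, 6↦8, 7↦10, 8↦10, 9↦8, 10↦4]  zeros at y ∈ ∅
  x = 8: [0↦10, 1↦1, 2↦1, 3↦10, 4↦6, 5↦0, 6↦3, 7↦4, 8↦3, 9↦0, 10↦6]  zeros at y ∈ {5, 9}
  x = 9: [0↦0, 1↦1, 2↦0, 3↦8, 4↦3, 5↦7, 6↦9, 7↦9, 8↦7, 9↦3, 10↦8]  zeros at y ∈ {0, 2}
  x = 10: [0↦1, 1↦1, 2↦10, 3↦6, 4↦0, 5↦3, 6↦4, 7↦3, 8↦0, 9↦6, 10↦10]  zeros at y ∈ {4, 8}
Collecting zeros: affine points = {(2, 3), (2, 6), (5, 7), (5, 10), (8, 5), (8, 9), (9, 0), (9, 2), (10, 4), (10, 8)}.
Total count |C(F_11)_aff| = 10.


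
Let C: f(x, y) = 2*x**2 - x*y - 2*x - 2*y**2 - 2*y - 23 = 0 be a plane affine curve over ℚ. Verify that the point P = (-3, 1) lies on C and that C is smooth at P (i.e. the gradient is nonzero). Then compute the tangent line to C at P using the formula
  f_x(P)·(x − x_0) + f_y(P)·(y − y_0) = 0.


Tangent line at P: -15*x - 3*y - 42 = 0.

Step 1: f(-3, 1) = 0, so P lies on C.
Step 2: partial derivatives
  f_x(x, y) = 4*x - y - 2, f_y(x, y) = -x - 4*y - 2.
  f_x(P) = -15, f_y(P) = -3 (gradient nonzero, so P is smooth).
Step 3: tangent line at P: -15·(x − -3) + -3·(y − 1) = 0.
Expanding: -15*x - 3*y - 42 = 0.


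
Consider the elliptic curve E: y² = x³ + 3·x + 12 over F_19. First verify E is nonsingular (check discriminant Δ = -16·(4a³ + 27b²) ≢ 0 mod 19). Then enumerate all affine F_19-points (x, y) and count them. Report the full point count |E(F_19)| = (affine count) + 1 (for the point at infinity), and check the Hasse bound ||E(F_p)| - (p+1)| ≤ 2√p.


Affine points = {(1, 4), (1, 15), (2, 8), (2, 11), (5, 0), (8, 4), (8, 15), (10, 4), (10, 15), (12, 3), (12, 16), (13, 5), (13, 14), (14, 9), (14, 10), (17, 6), (17, 13)}; affine count = 17; |E(F_19)| = 18.

Discriminant check: Δ ∝ 4a³ + 27b² = 4·3³ + 27·12² = 4·27 + 27·144 ≡ 6 (mod 19). Nonzero ⇒ E is nonsingular.
For each x ∈ F_19, compute rhs = x³ + 3·x + 12 mod 19, then count y ∈ F_19 with y² ≡ rhs.
  x = 0: rhs = 12, matching y values: none (0 points).
  x = 1: rhs = 16, matching y values: 4, 15 (2 points).
  x = 2: rhs = 7, matching y values: 8, 11 (2 points).
  x = 3: rhs = 10, matching y values: none (0 points).
  x = 4: rhs = 12, matching y values: none (0 points).
  x = 5: rhs = 0, matching y values: 0 (1 points).
  x = 6: rhs = 18, matching y values: none (0 points).
  x = 7: rhs = 15, matching y values: none (0 points).
  x = 8: rhs = 16, matching y values: 4, 15 (2 points).
  x = 9: rhs = 8, matching y values: none (0 points).
  x = 10: rhs = 16, matching y values: 4, 15 (2 points).
  x = 11: rhs = 8, matching y values: none (0 points).
  x = 12: rhs = 9, matching y values: 3, 16 (2 points).
  x = 13: rhs = 6, matching y values: 5, 14 (2 points).
  x = 14: rhs = 5, matching y values: 9, 10 (2 points).
  x = 15: rhs = 12, matching y values: none (0 points).
  x = 16: rhs = 14, matching y values: none (0 points).
  x = 17: rhs = 17, matching y values: 6, 13 (2 points).
  x = 18: rhs = 8, matching y values: none (0 points).
Total affine count: 17.
Full point count |E(F_19)| = 17 + 1 = 18.
Hasse bound: |18 − (19+1)| = |-2| = 2 ≤ 2√19 ≈ 8.7178 ✓.


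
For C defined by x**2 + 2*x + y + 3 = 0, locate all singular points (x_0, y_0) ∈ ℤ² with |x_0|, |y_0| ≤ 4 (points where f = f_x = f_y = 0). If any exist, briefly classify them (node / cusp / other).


No singular points in the scanned grid; C is smooth there.

Compute partial derivatives:
  f_x = 2*x + 2.
  f_y = 1.
f_y = 1 is a nonzero constant, so f_y never vanishes: no point (x, y) can satisfy f = f_x = f_y = 0. In particular no (x, y) ∈ {−4, ..., 4}² is singular; the curve is smooth.


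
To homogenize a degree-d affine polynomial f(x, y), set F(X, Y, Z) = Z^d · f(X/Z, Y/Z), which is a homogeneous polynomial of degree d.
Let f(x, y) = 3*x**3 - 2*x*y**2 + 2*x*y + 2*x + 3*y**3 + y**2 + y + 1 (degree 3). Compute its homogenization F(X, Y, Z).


F(X, Y, Z) = 3*X**3 - 2*X*Y**2 + 2*X*Y*Z + 2*X*Z**2 + 3*Y**3 + Y**2*Z + Y*Z**2 + Z**3

deg(f) = 3.
Substitute x = X/Z, y = Y/Z into f, then multiply by Z^3.
  monomial 3·x^3·y^0 ↦ 3·X^3·Y^0·Z^0.
  monomial -2·x^1·y^2 ↦ -2·X^1·Y^2·Z^0.
  monomial 2·x^1·y^1 ↦ 2·X^1·Y^1·Z^1.
  monomial 2·x^1·y^0 ↦ 2·X^1·Y^0·Z^2.
  monomial 3·x^0·y^3 ↦ 3·X^0·Y^3·Z^0.
  monomial 1·x^0·y^2 ↦ 1·X^0·Y^2·Z^1.
  monomial 1·x^0·y^1 ↦ 1·X^0·Y^1·Z^2.
  monomial 1·x^0·y^0 ↦ 1·X^0·Y^0·Z^3.
Collecting: F(X, Y, Z) = 3*X**3 - 2*X*Y**2 + 2*X*Y*Z + 2*X*Z**2 + 3*Y**3 + Y**2*Z + Y*Z**2 + Z**3.


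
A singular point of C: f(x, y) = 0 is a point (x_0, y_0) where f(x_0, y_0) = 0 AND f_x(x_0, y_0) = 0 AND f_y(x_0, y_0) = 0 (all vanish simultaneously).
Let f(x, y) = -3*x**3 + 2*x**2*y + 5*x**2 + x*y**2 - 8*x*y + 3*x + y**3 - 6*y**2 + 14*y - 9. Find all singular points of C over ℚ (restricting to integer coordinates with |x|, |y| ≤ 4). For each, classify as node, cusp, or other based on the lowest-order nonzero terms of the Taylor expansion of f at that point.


Singular points: {(1, 2)}; classification: cusp.

Compute partial derivatives:
  f_x = -9*x**2 + 4*x*y + 10*x + y**2 - 8*y + 3.
  f_y = 2*x**2 + 2*x*y - 8*x + 3*y**2 - 12*y + 14.
Scan x_0 ∈ {−4, ..., 4}. For each x_0, f_y(x_0, y) is a polynomial in y; find its integer roots y ∈ {−4, ..., 4}, then test f_x and f at those candidates.
  x = -4: f_y(-4, y) = 3*y**2 - 20*y + 78; no integer root y with |y| ≤ 4.
  x = -3: f_y(-3, y) = 3*y**2 - 18*y + 56; no integer root y with |y| ≤ 4.
  x = -2: f_y(-2, y) = 3*y**2 - 16*y + 38; no integer root y with |y| ≤ 4.
  x = -1: f_y(-1, y) = 3*y**2 - 14*y + 24; no integer root y with |y| ≤ 4.
  x = 0: f_y(0, y) = 3*y**2 - 12*y + 14; no integer root y with |y| ≤ 4.
  x = 1: f_y(1, y) = 3*y**2 - 10*y + 8; vanishes at y ∈ {2}. (1, 2): f_x = 0, f = 0 — SINGULAR.
  x = 2: f_y(2, y) = 3*y**2 - 8*y + 6; no integer root y with |y| ≤ 4.
  x = 3: f_y(3, y) = 3*y**2 - 6*y + 8; no integer root y with |y| ≤ 4.
  x = 4: f_y(4, y) = 3*y**2 - 4*y + 14; no integer root y with |y| ≤ 4.
Only singular point on the grid: (1, 2).
Classify: substitute x = 1 + u, y = 2 + v and expand: f = -3*u**3 + 2*u**2*v + u*v**2 + v**3 + v**2.
No constant or linear terms (consistent with a singular point). Quadratic part: v**2. Cubic part: -3*u**3 + 2*u**2*v + u*v**2 + v**3.
The quadratic part v**2 is a perfect square, so there is a single (double) tangent line v = 0, i.e. y = 2. Restricting the cubic part to that line (v = 0) leaves -3*u**3 ≠ 0, so f is not divisible by v and the branch is v² ≈ 3*u**3 to lowest order — this is a cusp.
Classification: cusp.


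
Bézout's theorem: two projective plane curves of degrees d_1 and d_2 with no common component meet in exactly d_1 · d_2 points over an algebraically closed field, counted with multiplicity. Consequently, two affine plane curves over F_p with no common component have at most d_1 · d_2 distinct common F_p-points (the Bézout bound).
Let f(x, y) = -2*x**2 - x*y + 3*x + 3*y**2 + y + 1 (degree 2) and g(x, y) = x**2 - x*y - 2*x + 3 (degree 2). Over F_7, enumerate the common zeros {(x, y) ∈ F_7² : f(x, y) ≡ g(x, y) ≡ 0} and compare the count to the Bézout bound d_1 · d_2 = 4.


Common zeros: {(1, 2), (3, 2), (5, 5)}; count = 3; Bézout bound = 4.

deg(f) = 2, deg(g) = 2, so Bézout bound = 4.
Scan x ∈ F_7. For each x, list the y ∈ F_7 with f(x, y) ≡ 0 and those with g(x, y) ≡ 0 (mod 7); the common zeros in that column are the intersection.
  x = 0: f ≡ 0 at y ∈ ∅; g ≡ 0 at y ∈ ∅; common: ∅.
  x = 1: f ≡ 0 at y ∈ {2, 5}; g ≡ 0 at y ∈ {2}; common: {2}.
  x = 2: f ≡ 0 at y ∈ ∅; g ≡ 0 at y ∈ {5}; common: ∅.
  x = 3: f ≡ 0 at y ∈ {1, 2}; g ≡ 0 at y ∈ {2}; common: {2}.
  x = 4: f ≡ 0 at y ∈ ∅; g ≡ 0 at y ∈ {1}; common: ∅.
  x = 5: f ≡ 0 at y ∈ {1, 5}; g ≡ 0 at y ∈ {5}; common: {5}.
  x = 6: f ≡ 0 at y ∈ ∅; g ≡ 0 at y ∈ {1}; common: ∅.
Collecting: common zeros = {(1, 2), (3, 2), (5, 5)}, so the count is 3.
Comparison with the Bézout bound: 3 ≤ 4 = deg(f)·deg(g), as expected for curves with no common component (the affine F_7-count falls short of the bound because intersections may lie at infinity, over extension fields, or carry multiplicity).


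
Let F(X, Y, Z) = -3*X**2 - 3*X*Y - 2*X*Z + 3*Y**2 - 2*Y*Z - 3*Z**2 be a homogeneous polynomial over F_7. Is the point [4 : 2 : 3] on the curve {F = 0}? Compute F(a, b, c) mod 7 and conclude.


F(4,2,3) ≡ 3 (mod 7); P is NOT on the curve.

Evaluate F(4, 2, 3) term-by-term (mod 7).
  -3*X**2 ↦ -3·16·1·1 = -48
  -3*X*Y ↦ -3·4·2·1 = -24
  -2*X*Z ↦ -2·4·1·3 = -24
  3*Y**2 ↦ 3·1·4·1 = 12
  -2*Y*Z ↦ -2·1·2·3 = -12
  -3*Z**2 ↦ -3·1·1·9 = -27
Sum: F(4, 2, 3) = (-48) + (-24) + (-24) + (12) + (-12) + (-27) = -123.
Reducing mod 7: -123 ≡ 3 (mod 7).
Since F(a, b, c) ≡ 3 ≠ 0 (mod 7), P does NOT lie on the curve.


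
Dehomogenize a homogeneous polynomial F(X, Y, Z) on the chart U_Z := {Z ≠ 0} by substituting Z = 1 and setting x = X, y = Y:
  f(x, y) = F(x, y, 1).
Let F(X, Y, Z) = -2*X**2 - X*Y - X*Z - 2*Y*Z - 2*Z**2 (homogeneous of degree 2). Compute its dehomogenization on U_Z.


f(x, y) = -2*x**2 - x*y - x - 2*y - 2

On U_Z we set Z = 1. Each monomial c·X^i·Y^j·Z^k in F becomes c·x^i·y^j·1^k = c·x^i·y^j.
Substituting Z = 1: F(X, Y, 1) = -2*x**2 - x*y - x - 2*y - 2.
Note: deg(f) ≤ deg(F) = 2; strict inequality happens when F is divisible by Z (lost terms).


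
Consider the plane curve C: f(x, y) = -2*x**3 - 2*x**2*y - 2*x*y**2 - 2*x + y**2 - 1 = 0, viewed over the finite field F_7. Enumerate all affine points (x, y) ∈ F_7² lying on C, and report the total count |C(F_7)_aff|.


Affine F_7-points: {(0, 1), (0, 6), (2, 0), (2, 2), (3, 1), (4, 6)}; count = 6.

For each of the 49 pairs (x, y) ∈ F_7², evaluate f(x, y) mod 7. Record the zeros.
  x = 0: [0↦6, 1↦0, 2↦3, 3↦1, 4↦1, 5↦3, 6↦0]  zeros at y ∈ {1, 6}
  x = 1: [0↦2, 1↦6, 2↦1, 3↦1, 4↦6, 5↦2, 6↦3]  zeros at y ∈ ∅
  x = 2: [0↦0, 1↦3, 2↦0, 3↦5, 4↦4, 5↦4, 6↦5]  zeros at y ∈ {0, 2}
  x = 3: [0↦2, 1↦0, 2↦2, 3↦1, 4↦4, 5↦4, 6↦1]  zeros at y ∈ {1}
  x = 4: [0↦3, 1↦6, 2↦2, 3↦5, 4↦1, 5↦4, 6↦0]  zeros at y ∈ {6}
  x = 5: [0↦5, 1↦2, 2↦2, 3↦5, 4↦4, 5↦6, 6↦4]  zeros at y ∈ ∅
  x = 6: [0↦3, 1↦4, 2↦4, 3↦3, 4↦1, 5↦5, 6↦1]  zeros at y ∈ ∅
Collecting zeros: affine points = {(0, 1), (0, 6), (2, 0), (2, 2), (3, 1), (4, 6)}.
Total count |C(F_7)_aff| = 6.


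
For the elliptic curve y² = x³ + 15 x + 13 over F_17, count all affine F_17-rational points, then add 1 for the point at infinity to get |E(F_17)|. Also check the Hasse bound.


Affine points = {(0, 8), (0, 9), (2, 0), (3, 0), (4, 1), (4, 16), (5, 3), (5, 14), (6, 8), (6, 9), (7, 6), (7, 11), (8, 4), (8, 13), (11, 8), (11, 9), (12, 0), (13, 5), (13, 12), (14, 3), (14, 14), (15, 3), (15, 14)}; affine count = 23; |E(F_17)| = 24.

Discriminant check: Δ ∝ 4a³ + 27b² = 4·15³ + 27·13² = 4·3375 + 27·169 ≡ 9 (mod 17). Nonzero ⇒ E is nonsingular.
For each x ∈ F_17, compute rhs = x³ + 15·x + 13 mod 17, then count y ∈ F_17 with y² ≡ rhs.
  x = 0: rhs = 13, matching y values: 8, 9 (2 points).
  x = 1: rhs = 12, matching y values: none (0 points).
  x = 2: rhs = 0, matching y values: 0 (1 points).
  x = 3: rhs = 0, matching y values: 0 (1 points).
  x = 4: rhs = 1, matching y values: 1, 16 (2 points).
  x = 5: rhs = 9, matching y values: 3, 14 (2 points).
  x = 6: rhs = 13, matching y values: 8, 9 (2 points).
  x = 7: rhs = 2, matching y values: 6, 11 (2 points).
  x = 8: rhs = 16, matching y values: 4, 13 (2 points).
  x = 9: rhs = 10, matching y values: none (0 points).
  x = 10: rhs = 7, matching y values: none (0 points).
  x = 11: rhs = 13, matching y values: 8, 9 (2 points).
  x = 12: rhs = 0, matching y values: 0 (1 points).
  x = 13: rhs = 8, matching y values: 5, 12 (2 points).
  x = 14: rhs = 9, matching y values: 3, 14 (2 points).
  x = 15: rhs = 9, matching y values: 3, 14 (2 points).
  x = 16: rhs = 14, matching y values: none (0 points).
Total affine count: 23.
Full point count |E(F_17)| = 23 + 1 = 24.
Hasse bound: |24 − (17+1)| = |6| = 6 ≤ 2√17 ≈ 8.2462 ✓.


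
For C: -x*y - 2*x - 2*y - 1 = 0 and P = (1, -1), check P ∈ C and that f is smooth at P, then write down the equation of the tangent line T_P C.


Tangent line at P: -x - 3*y - 2 = 0.

Step 1: f(1, -1) = 0, so P lies on C.
Step 2: partial derivatives
  f_x(x, y) = -y - 2, f_y(x, y) = -x - 2.
  f_x(P) = -1, f_y(P) = -3 (gradient nonzero, so P is smooth).
Step 3: tangent line at P: -1·(x − 1) + -3·(y − -1) = 0.
Expanding: -x - 3*y - 2 = 0.


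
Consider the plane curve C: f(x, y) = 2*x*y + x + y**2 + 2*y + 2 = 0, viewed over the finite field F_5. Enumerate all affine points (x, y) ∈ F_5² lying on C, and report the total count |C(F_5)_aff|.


Affine F_5-points: {(0, 1), (0, 2), (1, 2), (1, 4), (2, 2), (3, 0), (3, 2), (4, 2), (4, 3)}; count = 9.

For each of the 25 pairs (x, y) ∈ F_5², evaluate f(x, y) mod 5. Record the zeros.
  x = 0: [0↦2, 1↦0, 2↦0, 3↦2, 4↦1]  zeros at y ∈ {1, 2}
  x = 1: [0↦3, 1↦3, 2↦0, 3↦4, 4↦0]  zeros at y ∈ {2, 4}
  x = 2: [0↦4, 1↦1, 2↦0, 3↦1, 4↦4]  zeros at y ∈ {2}
  x = 3: [0↦0, 1↦4, 2↦0, 3↦3, 4↦3]  zeros at y ∈ {0, 2}
  x = 4: [0↦1, 1↦2, 2↦0, 3↦0, 4↦2]  zeros at y ∈ {2, 3}
Collecting zeros: affine points = {(0, 1), (0, 2), (1, 2), (1, 4), (2, 2), (3, 0), (3, 2), (4, 2), (4, 3)}.
Total count |C(F_5)_aff| = 9.


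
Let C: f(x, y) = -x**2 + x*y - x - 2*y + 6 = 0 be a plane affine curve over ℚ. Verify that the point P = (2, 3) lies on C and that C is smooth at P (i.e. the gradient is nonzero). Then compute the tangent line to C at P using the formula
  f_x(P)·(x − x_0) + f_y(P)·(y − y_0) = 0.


Tangent line at P: 4 - 2*x = 0.

Step 1: f(2, 3) = 0, so P lies on C.
Step 2: partial derivatives
  f_x(x, y) = -2*x + y - 1, f_y(x, y) = x - 2.
  f_x(P) = -2, f_y(P) = 0 (gradient nonzero, so P is smooth).
Step 3: tangent line at P: -2·(x − 2) + 0·(y − 3) = 0.
Expanding: 4 - 2*x = 0.


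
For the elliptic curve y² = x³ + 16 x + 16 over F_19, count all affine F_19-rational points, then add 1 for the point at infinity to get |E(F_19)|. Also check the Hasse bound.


Affine points = {(0, 4), (0, 15), (4, 7), (4, 12), (6, 9), (6, 10), (10, 6), (10, 13), (12, 6), (12, 13), (14, 1), (14, 18), (16, 6), (16, 13)}; affine count = 14; |E(F_19)| = 15.

Discriminant check: Δ ∝ 4a³ + 27b² = 4·16³ + 27·16² = 4·4096 + 27·256 ≡ 2 (mod 19). Nonzero ⇒ E is nonsingular.
For each x ∈ F_19, compute rhs = x³ + 16·x + 16 mod 19, then count y ∈ F_19 with y² ≡ rhs.
  x = 0: rhs = 16, matching y values: 4, 15 (2 points).
  x = 1: rhs = 14, matching y values: none (0 points).
  x = 2: rhs = 18, matching y values: none (0 points).
  x = 3: rhs = 15, matching y values: none (0 points).
  x = 4: rhs = 11, matching y values: 7, 12 (2 points).
  x = 5: rhs = 12, matching y values: none (0 points).
  x = 6: rhs = 5, matching y values: 9, 10 (2 points).
  x = 7: rhs = 15, matching y values: none (0 points).
  x = 8: rhs = 10, matching y values: none (0 points).
  x = 9: rhs = 15, matching y values: none (0 points).
  x = 10: rhs = 17, matching y values: 6, 13 (2 points).
  x = 11: rhs = 3, matching y values: none (0 points).
  x = 12: rhs = 17, matching y values: 6, 13 (2 points).
  x = 13: rhs = 8, matching y values: none (0 points).
  x = 14: rhs = 1, matching y values: 1, 18 (2 points).
  x = 15: rhs = 2, matching y values: none (0 points).
  x = 16: rhs = 17, matching y values: 6, 13 (2 points).
  x = 17: rhs = 14, matching y values: none (0 points).
  x = 18: rhs = 18, matching y values: none (0 points).
Total affine count: 14.
Full point count |E(F_19)| = 14 + 1 = 15.
Hasse bound: |15 − (19+1)| = |-5| = 5 ≤ 2√19 ≈ 8.7178 ✓.


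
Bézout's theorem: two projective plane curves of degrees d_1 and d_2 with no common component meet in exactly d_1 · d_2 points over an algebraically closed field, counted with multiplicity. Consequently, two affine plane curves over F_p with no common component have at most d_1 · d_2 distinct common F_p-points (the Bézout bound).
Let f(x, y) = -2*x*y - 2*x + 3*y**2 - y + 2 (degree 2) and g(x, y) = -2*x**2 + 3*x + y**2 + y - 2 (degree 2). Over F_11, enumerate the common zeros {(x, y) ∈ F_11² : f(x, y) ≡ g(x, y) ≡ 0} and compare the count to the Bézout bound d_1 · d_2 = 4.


Common zeros: {(6, 3)}; count = 1; Bézout bound = 4.

deg(f) = 2, deg(g) = 2, so Bézout bound = 4.
Scan x ∈ F_11. For each x, list the y ∈ F_11 with f(x, y) ≡ 0 and those with g(x, y) ≡ 0 (mod 11); the common zeros in that column are the intersection.
  x = 0: f ≡ 0 at y ∈ ∅; g ≡ 0 at y ∈ {1, 9}; common: ∅.
  x = 1: f ≡ 0 at y ∈ {0, 1}; g ≡ 0 at y ∈ {3, 7}; common: ∅.
  x = 2: f ≡ 0 at y ∈ {2, 7}; g ≡ 0 at y ∈ ∅; common: ∅.
  x = 3: f ≡ 0 at y ∈ {8, 9}; g ≡ 0 at y ∈ {0, 10}; common: ∅.
  x = 4: f ≡ 0 at y ∈ ∅; g ≡ 0 at y ∈ {0, 10}; common: ∅.
  x = 5: f ≡ 0 at y ∈ ∅; g ≡ 0 at y ∈ ∅; common: ∅.
  x = 6: f ≡ 0 at y ∈ {3, 5}; g ≡ 0 at y ∈ {3, 7}; common: {3}.
  x = 7: f ≡ 0 at y ∈ ∅; g ≡ 0 at y ∈ {1, 9}; common: ∅.
  x = 8: f ≡ 0 at y ∈ ∅; g ≡ 0 at y ∈ ∅; common: ∅.
  x = 9: f ≡ 0 at y ∈ {4, 6}; g ≡ 0 at y ∈ ∅; common: ∅.
  x = 10: f ≡ 0 at y ∈ ∅; g ≡ 0 at y ∈ ∅; common: ∅.
Collecting: common zeros = {(6, 3)}, so the count is 1.
Comparison with the Bézout bound: 1 ≤ 4 = deg(f)·deg(g), as expected for curves with no common component (the affine F_11-count falls short of the bound because intersections may lie at infinity, over extension fields, or carry multiplicity).


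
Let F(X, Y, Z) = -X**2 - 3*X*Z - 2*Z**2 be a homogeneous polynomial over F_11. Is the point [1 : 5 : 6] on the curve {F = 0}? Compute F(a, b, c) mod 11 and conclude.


F(1,5,6) ≡ 8 (mod 11); P is NOT on the curve.

Evaluate F(1, 5, 6) term-by-term (mod 11).
  -X**2 ↦ -1·1·1·1 = -1
  -3*X*Z ↦ -3·1·1·6 = -18
  -2*Z**2 ↦ -2·1·1·36 = -72
Sum: F(1, 5, 6) = (-1) + (-18) + (-72) = -91.
Reducing mod 11: -91 ≡ 8 (mod 11).
Since F(a, b, c) ≡ 8 ≠ 0 (mod 11), P does NOT lie on the curve.


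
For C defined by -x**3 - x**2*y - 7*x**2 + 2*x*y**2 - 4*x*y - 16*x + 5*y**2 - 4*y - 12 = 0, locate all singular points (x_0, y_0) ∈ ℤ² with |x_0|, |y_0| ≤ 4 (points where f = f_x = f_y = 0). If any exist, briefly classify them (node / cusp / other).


Singular points: {(-2, 0)}; classification: node.

Compute partial derivatives:
  f_x = -3*x**2 - 2*x*y - 14*x + 2*y**2 - 4*y - 16.
  f_y = -x**2 + 4*x*y - 4*x + 10*y - 4.
Scan x_0 ∈ {−4, ..., 4}. For each x_0, f_y(x_0, y) is a polynomial in y; find its integer roots y ∈ {−4, ..., 4}, then test f_x and f at those candidates.
  x = -4: f_y(-4, y) = -6*y - 4; no integer root y with |y| ≤ 4.
  x = -3: f_y(-3, y) = -2*y - 1; no integer root y with |y| ≤ 4.
  x = -2: f_y(-2, y) = 2*y; vanishes at y ∈ {0}. (-2, 0): f_x = 0, f = 0 — SINGULAR.
  x = -1: f_y(-1, y) = 6*y - 1; no integer root y with |y| ≤ 4.
  x = 0: f_y(0, y) = 10*y - 4; no integer root y with |y| ≤ 4.
  x = 1: f_y(1, y) = 14*y - 9; no integer root y with |y| ≤ 4.
  x = 2: f_y(2, y) = 18*y - 16; no integer root y with |y| ≤ 4.
  x = 3: f_y(3, y) = 22*y - 25; no integer root y with |y| ≤ 4.
  x = 4: f_y(4, y) = 26*y - 36; no integer root y with |y| ≤ 4.
Only singular point on the grid: (-2, 0).
Classify: substitute x = -2 + u, y = 0 + v and expand: f = -u**3 - u**2*v - u**2 + 2*u*v**2 + v**2.
No constant or linear terms (consistent with a singular point). Quadratic part: -u**2 + v**2. Cubic part: -u**3 - u**2*v + 2*u*v**2.
The quadratic part v**2 - u**2 = (v − u)(v + u) splits into two distinct linear factors, so there are two distinct tangent lines y − 0 = ±(x − -2) — this is a node (ordinary double point).
Classification: node.


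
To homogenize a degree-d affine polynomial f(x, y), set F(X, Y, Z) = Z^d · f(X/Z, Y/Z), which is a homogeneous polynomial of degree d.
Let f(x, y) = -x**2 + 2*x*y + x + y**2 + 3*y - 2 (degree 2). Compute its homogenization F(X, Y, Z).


F(X, Y, Z) = -X**2 + 2*X*Y + X*Z + Y**2 + 3*Y*Z - 2*Z**2

deg(f) = 2.
Substitute x = X/Z, y = Y/Z into f, then multiply by Z^2.
  monomial -1·x^2·y^0 ↦ -1·X^2·Y^0·Z^0.
  monomial 2·x^1·y^1 ↦ 2·X^1·Y^1·Z^0.
  monomial 1·x^1·y^0 ↦ 1·X^1·Y^0·Z^1.
  monomial 1·x^0·y^2 ↦ 1·X^0·Y^2·Z^0.
  monomial 3·x^0·y^1 ↦ 3·X^0·Y^1·Z^1.
  monomial -2·x^0·y^0 ↦ -2·X^0·Y^0·Z^2.
Collecting: F(X, Y, Z) = -X**2 + 2*X*Y + X*Z + Y**2 + 3*Y*Z - 2*Z**2.


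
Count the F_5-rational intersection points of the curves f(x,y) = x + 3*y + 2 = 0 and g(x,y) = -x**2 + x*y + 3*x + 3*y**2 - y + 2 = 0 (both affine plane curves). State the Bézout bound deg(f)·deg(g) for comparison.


Common zeros: ∅; count = 0; Bézout bound = 2.

deg(f) = 1, deg(g) = 2, so Bézout bound = 2.
Scan x ∈ F_5. For each x, list the y ∈ F_5 with f(x, y) ≡ 0 and those with g(x, y) ≡ 0 (mod 5); the common zeros in that column are the intersection.
  x = 0: f ≡ 0 at y ∈ {1}; g ≡ 0 at y ∈ ∅; common: ∅.
  x = 1: f ≡ 0 at y ∈ {4}; g ≡ 0 at y ∈ ∅; common: ∅.
  x = 2: f ≡ 0 at y ∈ {2}; g ≡ 0 at y ∈ ∅; common: ∅.
  x = 3: f ≡ 0 at y ∈ {0}; g ≡ 0 at y ∈ {3}; common: ∅.
  x = 4: f ≡ 0 at y ∈ {3}; g ≡ 0 at y ∈ ∅; common: ∅.
Collecting: common zeros = ∅, so the count is 0.
Comparison with the Bézout bound: 0 ≤ 2 = deg(f)·deg(g), as expected for curves with no common component (the affine F_5-count falls short of the bound because intersections may lie at infinity, over extension fields, or carry multiplicity).


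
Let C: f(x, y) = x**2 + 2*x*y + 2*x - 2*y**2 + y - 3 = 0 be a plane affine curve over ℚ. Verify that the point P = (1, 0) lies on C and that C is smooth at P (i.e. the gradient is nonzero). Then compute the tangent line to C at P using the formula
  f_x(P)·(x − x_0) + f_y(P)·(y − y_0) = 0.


Tangent line at P: 4*x + 3*y - 4 = 0.

Step 1: f(1, 0) = 0, so P lies on C.
Step 2: partial derivatives
  f_x(x, y) = 2*x + 2*y + 2, f_y(x, y) = 2*x - 4*y + 1.
  f_x(P) = 4, f_y(P) = 3 (gradient nonzero, so P is smooth).
Step 3: tangent line at P: 4·(x − 1) + 3·(y − 0) = 0.
Expanding: 4*x + 3*y - 4 = 0.


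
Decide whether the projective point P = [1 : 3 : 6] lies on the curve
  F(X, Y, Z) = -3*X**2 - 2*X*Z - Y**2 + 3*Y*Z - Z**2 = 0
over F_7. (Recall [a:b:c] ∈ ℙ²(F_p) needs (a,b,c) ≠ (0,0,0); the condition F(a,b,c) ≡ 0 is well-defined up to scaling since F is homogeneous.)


F(1,3,6) ≡ 1 (mod 7); P is NOT on the curve.

Evaluate F(1, 3, 6) term-by-term (mod 7).
  -3*X**2 ↦ -3·1·1·1 = -3
  -2*X*Z ↦ -2·1·1·6 = -12
  -Y**2 ↦ -1·1·9·1 = -9
  3*Y*Z ↦ 3·1·3·6 = 54
  -Z**2 ↦ -1·1·1·36 = -36
Sum: F(1, 3, 6) = (-3) + (-12) + (-9) + (54) + (-36) = -6.
Reducing mod 7: -6 ≡ 1 (mod 7).
Since F(a, b, c) ≡ 1 ≠ 0 (mod 7), P does NOT lie on the curve.


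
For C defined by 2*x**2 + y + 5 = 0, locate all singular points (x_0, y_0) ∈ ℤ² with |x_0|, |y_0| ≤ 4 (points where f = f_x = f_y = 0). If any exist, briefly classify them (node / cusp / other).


No singular points in the scanned grid; C is smooth there.

Compute partial derivatives:
  f_x = 4*x.
  f_y = 1.
f_y = 1 is a nonzero constant, so f_y never vanishes: no point (x, y) can satisfy f = f_x = f_y = 0. In particular no (x, y) ∈ {−4, ..., 4}² is singular; the curve is smooth.


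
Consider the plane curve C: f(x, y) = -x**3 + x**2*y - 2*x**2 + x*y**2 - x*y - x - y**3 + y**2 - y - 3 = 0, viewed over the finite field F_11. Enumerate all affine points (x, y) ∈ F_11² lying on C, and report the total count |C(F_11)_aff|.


Affine F_11-points: {(0, 4), (0, 9), (0, 10), (1, 9), (2, 4), (2, 5), (3, 2), (4, 1), (5, 3), (5, 7), (6, 0), (6, 9), (7, 0), (9, 3)}; count = 14.

For each of the 121 pairs (x, y) ∈ F_11², evaluate f(x, y) mod 11. Record the zeros.
  x = 0: [0↦8, 1↦7, 2↦2, 3↦9, 4↦0, 5↦2, 6↦9, 7↦4, 8↦3, 9↦0, 10↦0]  zeros at y ∈ {4, 9, 10}
  x = 1: [0↦4, 1↦4, 2↦2, 3↦3, 4↦1, 5↦1, 6↦8, 7↦5, 8↦8, 9↦0, 10↦8]  zeros at y ∈ {9}
  x = 2: [0↦1, 1↦4, 2↦7, 3↦4, 4↦0, 5↦0, 6↦9, 7↦10, 8↦8, 9↦8, 10↦4]  zeros at y ∈ {4, 5}
  x = 3: [0↦4, 1↦1, 2↦0, 3↦6, 4↦2, 5↦4, 6↦6, 7↦2, 8↦8, 9↦7, 10↦4]  zeros at y ∈ {2}
  x = 4: [0↦7, 1↦0, 2↦8, 3↦3, 4↦1, 5↦7, 6↦4, 7↦8, 8↦2, 9↦2, 10↦2]  zeros at y ∈ {1}
  x = 5: [0↦4, 1↦6, 2↦3, 3↦0, 4↦2, 5↦3, 6↦8, 7↦0, 8↦6, 9↦9, 10↦3]  zeros at y ∈ {3, 7}
  x = 6: [0↦0, 1↦2, 2↦1, 3↦2, 4↦10, 5↦8, 6↦1, 7↦5, 8↦3, 9↦0, 10↦1]  zeros at y ∈ {0, 9}
  x = 7: [0↦0, 1↦4, 2↦7, 3↦3, 4↦8, 5↦5, 6↦10, 7↦6, 8↦9, 9↦2, 10↦1]  zeros at y ∈ {0}
  x = 8: [0↦9, 1↦6, 2↦4, 3↦8, 4↦1, 5↦10, 6↦7, 7↦8, 8↦7, 9↦9, 10↦8]  zeros at y ∈ ∅
  x = 9: [0↦10, 1↦2, 2↦8, 3↦0, 4↦5, 5↦6, 6↦8, 7↦5, 8↦2, 9↦4, 10↦5]  zeros at y ∈ {3}
  x = 10: [0↦8, 1↦8, 2↦2, 3↦6, 4↦3, 5↦9, 6↦7, 7↦2, 8↦10, 9↦3, 10↦8]  zeros at y ∈ ∅
Collecting zeros: affine points = {(0, 4), (0, 9), (0, 10), (1, 9), (2, 4), (2, 5), (3, 2), (4, 1), (5, 3), (5, 7), (6, 0), (6, 9), (7, 0), (9, 3)}.
Total count |C(F_11)_aff| = 14.


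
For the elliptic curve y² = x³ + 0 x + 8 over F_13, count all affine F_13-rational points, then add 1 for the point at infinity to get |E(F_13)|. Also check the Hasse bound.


Affine points = {(1, 3), (1, 10), (2, 4), (2, 9), (3, 3), (3, 10), (5, 4), (5, 9), (6, 4), (6, 9), (7, 0), (8, 0), (9, 3), (9, 10), (11, 0)}; affine count = 15; |E(F_13)| = 16.

Discriminant check: Δ ∝ 4a³ + 27b² = 4·0³ + 27·8² = 4·0 + 27·64 ≡ 12 (mod 13). Nonzero ⇒ E is nonsingular.
For each x ∈ F_13, compute rhs = x³ + 0·x + 8 mod 13, then count y ∈ F_13 with y² ≡ rhs.
  x = 0: rhs = 8, matching y values: none (0 points).
  x = 1: rhs = 9, matching y values: 3, 10 (2 points).
  x = 2: rhs = 3, matching y values: 4, 9 (2 points).
  x = 3: rhs = 9, matching y values: 3, 10 (2 points).
  x = 4: rhs = 7, matching y values: none (0 points).
  x = 5: rhs = 3, matching y values: 4, 9 (2 points).
  x = 6: rhs = 3, matching y values: 4, 9 (2 points).
  x = 7: rhs = 0, matching y values: 0 (1 points).
  x = 8: rhs = 0, matching y values: 0 (1 points).
  x = 9: rhs = 9, matching y values: 3, 10 (2 points).
  x = 10: rhs = 7, matching y values: none (0 points).
  x = 11: rhs = 0, matching y values: 0 (1 points).
  x = 12: rhs = 7, matching y values: none (0 points).
Total affine count: 15.
Full point count |E(F_13)| = 15 + 1 = 16.
Hasse bound: |16 − (13+1)| = |2| = 2 ≤ 2√13 ≈ 7.2111 ✓.
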